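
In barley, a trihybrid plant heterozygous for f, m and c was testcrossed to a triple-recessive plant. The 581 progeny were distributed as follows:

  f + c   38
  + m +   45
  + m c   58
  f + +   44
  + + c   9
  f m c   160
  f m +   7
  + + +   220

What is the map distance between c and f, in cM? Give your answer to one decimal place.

The two most frequent reciprocal classes, + + + and f m c, are the parental types, so the F1 was + + + / f m c.
The two rarest classes, + + c and f m +, are the double crossovers. Comparing them with the parentals, only the c allele has switched, so c is the middle locus and the order is f – c – m.
Crossovers in the f–c interval produce the single-crossover classes f + + and + m c (44 + 58 = 102) plus the double crossovers (16).
RF(f–c) = (102 + 16) / 581 = 118/581 = 0.2031 → 20.3 cM.

20.3 cM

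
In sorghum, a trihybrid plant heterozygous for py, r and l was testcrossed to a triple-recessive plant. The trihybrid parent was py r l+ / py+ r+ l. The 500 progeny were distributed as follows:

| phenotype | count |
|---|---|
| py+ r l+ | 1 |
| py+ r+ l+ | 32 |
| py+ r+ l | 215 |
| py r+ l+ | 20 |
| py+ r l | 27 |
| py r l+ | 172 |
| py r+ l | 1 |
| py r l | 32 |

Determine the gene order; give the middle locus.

py

The two rarest classes, py+ r l+ and py r+ l, are the double crossovers. Comparing them with the parentals, only the py allele has switched, so py is the middle locus and the order is r – py – l.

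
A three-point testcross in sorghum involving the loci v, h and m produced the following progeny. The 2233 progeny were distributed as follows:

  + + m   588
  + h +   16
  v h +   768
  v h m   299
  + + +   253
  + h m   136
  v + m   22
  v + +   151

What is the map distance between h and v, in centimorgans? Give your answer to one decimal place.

14.6 centimorgans

The two most frequent reciprocal classes, + + m and v h +, are the parental types, so the F1 was + + m / v h +.
The two rarest classes, v + m and + h +, are the double crossovers. Comparing them with the parentals, only the v allele has switched, so v is the middle locus and the order is h – v – m.
Crossovers in the h–v interval produce the single-crossover classes + h m and v + + (136 + 151 = 287) plus the double crossovers (38).
RF(h–v) = (287 + 38) / 2233 = 325/2233 = 0.1455 → 14.6 centimorgans.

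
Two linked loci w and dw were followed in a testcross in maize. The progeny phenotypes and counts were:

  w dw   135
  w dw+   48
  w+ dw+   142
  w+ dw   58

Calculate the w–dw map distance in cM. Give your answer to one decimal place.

27.7 cM

The two most frequent classes, w+ dw+ (142) and w dw (135), are the parental types, so the F1 was w+ dw+ / w dw.
The recombinant classes are w+ dw and w dw+: 58 + 48 = 106.
Recombination frequency = 106/383 = 0.2768 ≈ 27.7%, i.e. 27.7 cM.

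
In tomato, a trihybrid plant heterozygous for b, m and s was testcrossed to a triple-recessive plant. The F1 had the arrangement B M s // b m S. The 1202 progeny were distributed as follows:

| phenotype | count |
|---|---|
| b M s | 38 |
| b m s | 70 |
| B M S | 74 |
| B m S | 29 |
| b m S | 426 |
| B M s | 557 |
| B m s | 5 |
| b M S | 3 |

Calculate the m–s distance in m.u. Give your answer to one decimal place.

12.6 m.u.

The two rarest classes, B m s and b M S, are the double crossovers. Comparing them with the parentals, only the m allele has switched, so m is the middle locus and the order is b – m – s.
Crossovers in the m–s interval produce the single-crossover classes B M S and b m s (74 + 70 = 144) plus the double crossovers (8).
RF(m–s) = (144 + 8) / 1202 = 152/1202 = 0.1265 → 12.6 m.u.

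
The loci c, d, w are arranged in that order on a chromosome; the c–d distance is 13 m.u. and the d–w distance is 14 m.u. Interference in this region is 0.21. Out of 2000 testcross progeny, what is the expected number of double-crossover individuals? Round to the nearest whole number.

Map distances give recombination frequencies of 0.130 and 0.140 for the two intervals.
With interference 0.21 (so coincidence = 0.79), expected double-crossover frequency = 0.130 × 0.140 × 0.79 = 0.01438.
Expected number = 0.01438 × 2000 = 28.76 ≈ 29.

29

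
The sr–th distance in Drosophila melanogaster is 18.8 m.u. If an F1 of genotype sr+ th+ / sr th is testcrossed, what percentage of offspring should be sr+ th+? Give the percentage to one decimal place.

A map distance of 18.8 m.u. corresponds to a recombination frequency of 0.188.
The F1 is sr+ th+ / sr th, so sr+ th+ is a parental gamete class with expected frequency (1 − r)/2 = 0.812/2 = 0.4060.
That is 0.4060 = 40.6% of the progeny.

40.6%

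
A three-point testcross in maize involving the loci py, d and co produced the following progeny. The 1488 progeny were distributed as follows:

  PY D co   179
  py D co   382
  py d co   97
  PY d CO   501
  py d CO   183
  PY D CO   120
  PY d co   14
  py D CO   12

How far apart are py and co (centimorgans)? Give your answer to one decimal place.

26.1 centimorgans

The two most frequent reciprocal classes, PY d CO and py D co, are the parental types, so the F1 was PY d CO / py D co.
The two rarest classes, PY d co and py D CO, are the double crossovers. Comparing them with the parentals, only the co allele has switched, so co is the middle locus and the order is py – co – d.
Crossovers in the py–co interval produce the single-crossover classes py d CO and PY D co (183 + 179 = 362) plus the double crossovers (26).
RF(py–co) = (362 + 26) / 1488 = 388/1488 = 0.2608 → 26.1 centimorgans.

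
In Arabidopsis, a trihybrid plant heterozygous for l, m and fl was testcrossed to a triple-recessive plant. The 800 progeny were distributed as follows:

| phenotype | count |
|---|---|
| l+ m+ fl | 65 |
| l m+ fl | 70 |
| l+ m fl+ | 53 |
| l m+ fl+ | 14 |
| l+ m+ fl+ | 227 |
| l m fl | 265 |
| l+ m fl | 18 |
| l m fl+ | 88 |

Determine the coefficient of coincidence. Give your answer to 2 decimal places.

0.89

The two most frequent reciprocal classes, l m fl and l+ m+ fl+, are the parental types, so the F1 was l m fl / l+ m+ fl+.
The two rarest classes, l+ m fl and l m+ fl+, are the double crossovers. Comparing them with the parentals, only the l allele has switched, so l is the middle locus and the order is m – l – fl.
m–l: (123 + 32)/800 = 0.1938; l–fl: (153 + 32)/800 = 0.2313.
Expected DCO frequency = 0.1938 × 0.2313 ≈ 0.04483; observed = 32/800 ≈ 0.04000.
Coefficient of coincidence = 0.04000/0.04483 ≈ 0.89.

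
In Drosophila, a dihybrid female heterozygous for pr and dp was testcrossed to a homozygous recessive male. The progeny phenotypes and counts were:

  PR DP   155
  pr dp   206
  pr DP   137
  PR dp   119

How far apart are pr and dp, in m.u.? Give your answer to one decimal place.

41.5 m.u.

The two most frequent classes, PR DP (155) and pr dp (206), are the parental types, so the F1 was PR DP / pr dp.
The recombinant classes are PR dp and pr DP: 119 + 137 = 256.
Recombination frequency = 256/617 = 0.4149 ≈ 41.5%, i.e. 41.5 m.u.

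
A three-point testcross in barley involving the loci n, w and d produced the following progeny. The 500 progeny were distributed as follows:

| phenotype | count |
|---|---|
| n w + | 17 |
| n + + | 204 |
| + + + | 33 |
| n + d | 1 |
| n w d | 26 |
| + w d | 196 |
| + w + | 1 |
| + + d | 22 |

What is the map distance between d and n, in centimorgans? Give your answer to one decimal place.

The two most frequent reciprocal classes, n + + and + w d, are the parental types, so the F1 was n + + / + w d.
The two rarest classes, n + d and + w +, are the double crossovers. Comparing them with the parentals, only the d allele has switched, so d is the middle locus and the order is n – d – w.
Crossovers in the n–d interval produce the single-crossover classes + + + and n w d (33 + 26 = 59) plus the double crossovers (2).
RF(n–d) = (59 + 2) / 500 = 61/500 = 0.1220 → 12.2 centimorgans.

12.2 centimorgans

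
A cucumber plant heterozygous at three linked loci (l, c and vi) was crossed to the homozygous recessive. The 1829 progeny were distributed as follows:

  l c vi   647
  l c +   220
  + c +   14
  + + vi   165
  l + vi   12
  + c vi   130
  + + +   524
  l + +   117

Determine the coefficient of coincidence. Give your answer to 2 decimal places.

The two most frequent reciprocal classes, l c vi and + + +, are the parental types, so the F1 was l c vi / + + +.
The two rarest classes, l + vi and + c +, are the double crossovers. Comparing them with the parentals, only the c allele has switched, so c is the middle locus and the order is vi – c – l.
vi–c: (385 + 26)/1829 = 0.2247; c–l: (247 + 26)/1829 = 0.1493.
Expected DCO frequency = 0.2247 × 0.1493 ≈ 0.03355; observed = 26/1829 ≈ 0.01422.
Coefficient of coincidence = 0.01422/0.03355 ≈ 0.42.

0.42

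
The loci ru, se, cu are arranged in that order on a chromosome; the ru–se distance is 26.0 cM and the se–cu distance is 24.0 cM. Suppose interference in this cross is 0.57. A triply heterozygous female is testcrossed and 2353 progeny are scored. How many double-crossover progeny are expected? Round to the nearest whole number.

63

Map distances give recombination frequencies of 0.260 and 0.240 for the two intervals.
With interference 0.57 (so coincidence = 0.43), expected double-crossover frequency = 0.260 × 0.240 × 0.43 = 0.02683.
Expected number = 0.02683 × 2353 = 63.14 ≈ 63.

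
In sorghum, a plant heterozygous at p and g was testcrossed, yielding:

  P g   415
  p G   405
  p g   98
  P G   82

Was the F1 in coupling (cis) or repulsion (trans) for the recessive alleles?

The two most frequent classes are P g (415) and p G (405); these are the parental (non-recombinant) types.
So the F1 carried P g on one chromosome and p G on the other — the recessive alleles are on opposite chromosomes (trans / repulsion).

trans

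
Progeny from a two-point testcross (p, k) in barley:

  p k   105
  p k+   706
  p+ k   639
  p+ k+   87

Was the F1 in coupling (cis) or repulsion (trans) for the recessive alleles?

The two most frequent classes are p+ k (639) and p k+ (706); these are the parental (non-recombinant) types.
So the F1 carried p+ k on one chromosome and p k+ on the other — the recessive alleles are on opposite chromosomes (trans / repulsion).

trans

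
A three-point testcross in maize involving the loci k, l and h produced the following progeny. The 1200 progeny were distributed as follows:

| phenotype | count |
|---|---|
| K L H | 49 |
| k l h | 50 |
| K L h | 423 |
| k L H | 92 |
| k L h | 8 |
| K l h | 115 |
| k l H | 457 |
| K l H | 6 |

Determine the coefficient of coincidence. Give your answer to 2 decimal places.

The two most frequent reciprocal classes, k l H and K L h, are the parental types, so the F1 was k l H / K L h.
The two rarest classes, K l H and k L h, are the double crossovers. Comparing them with the parentals, only the k allele has switched, so k is the middle locus and the order is h – k – l.
h–k: (99 + 14)/1200 = 0.0942; k–l: (207 + 14)/1200 = 0.1842.
Expected DCO frequency = 0.0942 × 0.1842 ≈ 0.01735; observed = 14/1200 ≈ 0.01167.
Coefficient of coincidence = 0.01167/0.01735 ≈ 0.67.

0.67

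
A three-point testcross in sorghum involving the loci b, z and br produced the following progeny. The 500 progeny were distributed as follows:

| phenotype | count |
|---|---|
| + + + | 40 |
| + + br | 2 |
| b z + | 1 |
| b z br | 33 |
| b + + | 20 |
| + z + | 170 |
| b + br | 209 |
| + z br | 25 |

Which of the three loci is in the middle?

b

The two most frequent reciprocal classes, b + br and + z +, are the parental types, so the F1 was b + br / + z +.
The two rarest classes, + + br and b z +, are the double crossovers. Comparing them with the parentals, only the b allele has switched, so b is the middle locus and the order is br – b – z.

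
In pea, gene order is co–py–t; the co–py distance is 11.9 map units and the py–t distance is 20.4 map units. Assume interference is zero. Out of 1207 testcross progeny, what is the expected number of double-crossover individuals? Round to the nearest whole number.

Map distances give recombination frequencies of 0.119 and 0.204 for the two intervals.
With no interference, expected double-crossover frequency = 0.119 × 0.204 = 0.02428.
Expected number = 0.02428 × 1207 = 29.30 ≈ 29.

29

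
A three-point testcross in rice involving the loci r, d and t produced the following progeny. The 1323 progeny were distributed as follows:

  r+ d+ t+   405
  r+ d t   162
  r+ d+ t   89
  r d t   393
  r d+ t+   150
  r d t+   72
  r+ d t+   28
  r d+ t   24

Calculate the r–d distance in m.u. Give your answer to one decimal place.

27.5 m.u.

The two most frequent reciprocal classes, r d t and r+ d+ t+, are the parental types, so the F1 was r d t / r+ d+ t+.
The two rarest classes, r d+ t and r+ d t+, are the double crossovers. Comparing them with the parentals, only the d allele has switched, so d is the middle locus and the order is r – d – t.
Crossovers in the r–d interval produce the single-crossover classes r+ d t and r d+ t+ (162 + 150 = 312) plus the double crossovers (52).
RF(r–d) = (312 + 52) / 1323 = 364/1323 = 0.2751 → 27.5 m.u.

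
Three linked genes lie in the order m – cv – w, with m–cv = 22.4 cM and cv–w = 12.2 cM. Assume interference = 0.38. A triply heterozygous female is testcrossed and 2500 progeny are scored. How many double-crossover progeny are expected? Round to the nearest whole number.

42

Map distances give recombination frequencies of 0.224 and 0.122 for the two intervals.
With interference 0.38 (so coincidence = 0.62), expected double-crossover frequency = 0.224 × 0.122 × 0.62 = 0.01694.
Expected number = 0.01694 × 2500 = 42.36 ≈ 42.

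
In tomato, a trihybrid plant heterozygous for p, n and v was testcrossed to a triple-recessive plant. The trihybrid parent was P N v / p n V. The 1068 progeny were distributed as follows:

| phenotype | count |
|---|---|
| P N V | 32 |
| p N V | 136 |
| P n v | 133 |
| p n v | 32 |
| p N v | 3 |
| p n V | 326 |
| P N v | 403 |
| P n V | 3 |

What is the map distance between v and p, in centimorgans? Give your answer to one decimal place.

6.6 centimorgans

The two rarest classes, p N v and P n V, are the double crossovers. Comparing them with the parentals, only the p allele has switched, so p is the middle locus and the order is n – p – v.
Crossovers in the p–v interval produce the single-crossover classes P N V and p n v (32 + 32 = 64) plus the double crossovers (6).
RF(p–v) = (64 + 6) / 1068 = 70/1068 = 0.0655 → 6.6 centimorgans.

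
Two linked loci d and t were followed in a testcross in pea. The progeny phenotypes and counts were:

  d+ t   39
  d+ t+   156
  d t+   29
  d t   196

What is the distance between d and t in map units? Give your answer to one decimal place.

The two most frequent classes, d+ t+ (156) and d t (196), are the parental types, so the F1 was d+ t+ / d t.
The recombinant classes are d+ t and d t+: 39 + 29 = 68.
Recombination frequency = 68/420 = 0.1619 ≈ 16.2%, i.e. 16.2 map units.

16.2 map units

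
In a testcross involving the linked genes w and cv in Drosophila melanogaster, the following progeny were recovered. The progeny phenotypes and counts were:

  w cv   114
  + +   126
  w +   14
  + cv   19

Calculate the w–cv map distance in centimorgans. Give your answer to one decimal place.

The two most frequent classes, + + (126) and w cv (114), are the parental types, so the F1 was + + / w cv.
The recombinant classes are + cv and w +: 19 + 14 = 33.
Recombination frequency = 33/273 = 0.1209 ≈ 12.1%, i.e. 12.1 centimorgans.

12.1 centimorgans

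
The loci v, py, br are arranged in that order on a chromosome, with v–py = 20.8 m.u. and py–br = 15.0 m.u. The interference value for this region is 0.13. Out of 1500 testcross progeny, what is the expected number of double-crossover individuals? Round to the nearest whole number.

41

Map distances give recombination frequencies of 0.208 and 0.150 for the two intervals.
With interference 0.13 (so coincidence = 0.87), expected double-crossover frequency = 0.208 × 0.150 × 0.87 = 0.02714.
Expected number = 0.02714 × 1500 = 40.72 ≈ 41.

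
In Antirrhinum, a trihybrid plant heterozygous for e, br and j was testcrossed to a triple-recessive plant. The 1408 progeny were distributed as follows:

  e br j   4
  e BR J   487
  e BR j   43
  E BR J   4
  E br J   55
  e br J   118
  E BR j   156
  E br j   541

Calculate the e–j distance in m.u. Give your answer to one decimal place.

The two most frequent reciprocal classes, E br j and e BR J, are the parental types, so the F1 was E br j / e BR J.
The two rarest classes, e br j and E BR J, are the double crossovers. Comparing them with the parentals, only the e allele has switched, so e is the middle locus and the order is j – e – br.
Crossovers in the j–e interval produce the single-crossover classes E br J and e BR j (55 + 43 = 98) plus the double crossovers (8).
RF(j–e) = (98 + 8) / 1408 = 106/1408 = 0.0753 → 7.5 m.u.

7.5 m.u.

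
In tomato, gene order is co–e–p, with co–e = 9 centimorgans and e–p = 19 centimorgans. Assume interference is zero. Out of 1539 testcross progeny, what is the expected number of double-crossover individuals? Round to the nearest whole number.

Map distances give recombination frequencies of 0.090 and 0.190 for the two intervals.
With no interference, expected double-crossover frequency = 0.090 × 0.190 = 0.01710.
Expected number = 0.01710 × 1539 = 26.32 ≈ 26.

26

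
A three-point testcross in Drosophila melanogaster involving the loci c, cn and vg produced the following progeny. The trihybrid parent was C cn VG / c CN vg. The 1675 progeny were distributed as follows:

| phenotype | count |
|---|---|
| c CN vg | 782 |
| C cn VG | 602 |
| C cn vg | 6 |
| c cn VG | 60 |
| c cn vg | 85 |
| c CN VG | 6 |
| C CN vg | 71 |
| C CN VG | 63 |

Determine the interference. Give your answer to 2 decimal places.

0.12

The two rarest classes, C cn vg and c CN VG, are the double crossovers. Comparing them with the parentals, only the vg allele has switched, so vg is the middle locus and the order is c – vg – cn.
c–vg: (131 + 12)/1675 = 0.0854; vg–cn: (148 + 12)/1675 = 0.0955.
Expected DCO frequency = 0.0854 × 0.0955 ≈ 0.00816; observed = 12/1675 ≈ 0.00716.
Coefficient of coincidence = 0.00716/0.00816 ≈ 0.88; interference = 1 − 0.88 = 0.12.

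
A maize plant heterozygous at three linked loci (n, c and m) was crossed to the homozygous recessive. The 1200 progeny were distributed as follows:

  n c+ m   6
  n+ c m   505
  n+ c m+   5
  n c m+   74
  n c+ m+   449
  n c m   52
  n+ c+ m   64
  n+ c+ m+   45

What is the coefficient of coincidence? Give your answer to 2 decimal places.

The two most frequent reciprocal classes, n+ c m and n c+ m+, are the parental types, so the F1 was n+ c m / n c+ m+.
The two rarest classes, n+ c m+ and n c+ m, are the double crossovers. Comparing them with the parentals, only the m allele has switched, so m is the middle locus and the order is c – m – n.
c–m: (138 + 11)/1200 = 0.1242; m–n: (97 + 11)/1200 = 0.0900.
Expected DCO frequency = 0.1242 × 0.0900 ≈ 0.01118; observed = 11/1200 ≈ 0.00917.
Coefficient of coincidence = 0.00917/0.01118 ≈ 0.82.

0.82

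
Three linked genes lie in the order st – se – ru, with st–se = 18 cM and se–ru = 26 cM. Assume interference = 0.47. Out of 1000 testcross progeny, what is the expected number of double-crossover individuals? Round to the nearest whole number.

Map distances give recombination frequencies of 0.180 and 0.260 for the two intervals.
With interference 0.47 (so coincidence = 0.53), expected double-crossover frequency = 0.180 × 0.260 × 0.53 = 0.02480.
Expected number = 0.02480 × 1000 = 24.80 ≈ 25.

25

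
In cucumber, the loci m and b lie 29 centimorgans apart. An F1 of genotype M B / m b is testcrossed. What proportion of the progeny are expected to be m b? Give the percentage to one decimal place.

35.5%

A map distance of 29 centimorgans corresponds to a recombination frequency of 0.290.
The F1 is M B / m b, so m b is a parental gamete class with expected frequency (1 − r)/2 = 0.710/2 = 0.3550.
That is 0.3550 = 35.5% of the progeny.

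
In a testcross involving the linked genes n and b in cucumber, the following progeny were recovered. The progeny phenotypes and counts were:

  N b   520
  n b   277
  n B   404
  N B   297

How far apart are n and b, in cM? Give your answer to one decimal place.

38.3 cM

The two most frequent classes, N b (520) and n B (404), are the parental types, so the F1 was N b / n B.
The recombinant classes are N B and n b: 297 + 277 = 574.
Recombination frequency = 574/1498 = 0.3832 ≈ 38.3%, i.e. 38.3 cM.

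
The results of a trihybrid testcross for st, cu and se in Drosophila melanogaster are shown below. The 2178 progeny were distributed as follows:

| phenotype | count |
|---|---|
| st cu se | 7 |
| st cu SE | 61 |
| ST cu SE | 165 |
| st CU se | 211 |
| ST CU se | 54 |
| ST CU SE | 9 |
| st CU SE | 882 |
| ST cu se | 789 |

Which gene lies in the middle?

The two most frequent reciprocal classes, ST cu se and st CU SE, are the parental types, so the F1 was ST cu se / st CU SE.
The two rarest classes, st cu se and ST CU SE, are the double crossovers. Comparing them with the parentals, only the st allele has switched, so st is the middle locus and the order is se – st – cu.

st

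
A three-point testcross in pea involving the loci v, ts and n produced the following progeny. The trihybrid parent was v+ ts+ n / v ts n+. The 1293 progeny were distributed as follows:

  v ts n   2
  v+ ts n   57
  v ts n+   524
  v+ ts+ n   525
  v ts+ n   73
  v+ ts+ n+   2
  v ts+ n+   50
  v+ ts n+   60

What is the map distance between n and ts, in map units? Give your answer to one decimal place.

The two rarest classes, v+ ts+ n+ and v ts n, are the double crossovers. Comparing them with the parentals, only the n allele has switched, so n is the middle locus and the order is ts – n – v.
Crossovers in the ts–n interval produce the single-crossover classes v+ ts n and v ts+ n+ (57 + 50 = 107) plus the double crossovers (4).
RF(ts–n) = (107 + 4) / 1293 = 111/1293 = 0.0858 → 8.6 map units.

8.6 map units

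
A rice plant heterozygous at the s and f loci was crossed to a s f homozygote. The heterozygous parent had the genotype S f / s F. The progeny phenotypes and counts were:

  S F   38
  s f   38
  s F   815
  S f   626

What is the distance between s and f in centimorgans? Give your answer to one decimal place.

The recombinant classes are S F and s f: 38 + 38 = 76.
Recombination frequency = 76/1517 = 0.0501 ≈ 5.0%, i.e. 5.0 centimorgans.

5.0 centimorgans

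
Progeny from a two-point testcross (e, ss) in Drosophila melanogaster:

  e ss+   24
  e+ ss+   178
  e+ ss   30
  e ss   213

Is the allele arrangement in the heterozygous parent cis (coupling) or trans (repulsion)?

The two most frequent classes are e+ ss+ (178) and e ss (213); these are the parental (non-recombinant) types.
So the F1 carried e+ ss+ on one chromosome and e ss on the other — the recessive alleles are on the same chromosome (cis / coupling).

cis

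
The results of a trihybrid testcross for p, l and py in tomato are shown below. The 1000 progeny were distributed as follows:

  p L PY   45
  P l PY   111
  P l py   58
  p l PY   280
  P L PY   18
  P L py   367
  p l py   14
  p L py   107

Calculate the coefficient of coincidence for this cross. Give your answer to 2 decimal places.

The two most frequent reciprocal classes, P L py and p l PY, are the parental types, so the F1 was P L py / p l PY.
The two rarest classes, P L PY and p l py, are the double crossovers. Comparing them with the parentals, only the py allele has switched, so py is the middle locus and the order is l – py – p.
l–py: (103 + 32)/1000 = 0.1350; py–p: (218 + 32)/1000 = 0.2500.
Expected DCO frequency = 0.1350 × 0.2500 ≈ 0.03375; observed = 32/1000 ≈ 0.03200.
Coefficient of coincidence = 0.03200/0.03375 ≈ 0.95.

0.95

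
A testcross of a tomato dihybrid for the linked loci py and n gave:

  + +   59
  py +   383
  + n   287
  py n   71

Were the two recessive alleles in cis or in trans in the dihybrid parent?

trans

The two most frequent classes are + n (287) and py + (383); these are the parental (non-recombinant) types.
So the F1 carried + n on one chromosome and py + on the other — the recessive alleles are on opposite chromosomes (trans / repulsion).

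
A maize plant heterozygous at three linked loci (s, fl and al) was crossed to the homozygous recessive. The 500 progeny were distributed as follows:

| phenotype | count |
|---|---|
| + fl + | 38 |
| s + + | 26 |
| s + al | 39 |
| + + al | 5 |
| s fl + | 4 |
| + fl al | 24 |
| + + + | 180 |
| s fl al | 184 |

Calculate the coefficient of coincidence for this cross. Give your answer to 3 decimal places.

The two most frequent reciprocal classes, s fl al and + + +, are the parental types, so the F1 was s fl al / + + +.
The two rarest classes, s fl + and + + al, are the double crossovers. Comparing them with the parentals, only the al allele has switched, so al is the middle locus and the order is s – al – fl.
s–al: (50 + 9)/500 = 0.1180; al–fl: (77 + 9)/500 = 0.1720.
Expected DCO frequency = 0.1180 × 0.1720 ≈ 0.02030; observed = 9/500 ≈ 0.01800.
Coefficient of coincidence = 0.01800/0.02030 ≈ 0.887.

0.887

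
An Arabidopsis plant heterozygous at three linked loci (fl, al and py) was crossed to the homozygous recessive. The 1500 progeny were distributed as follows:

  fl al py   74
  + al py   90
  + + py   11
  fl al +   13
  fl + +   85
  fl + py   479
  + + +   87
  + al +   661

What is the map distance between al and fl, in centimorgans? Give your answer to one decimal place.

The two most frequent reciprocal classes, + al + and fl + py, are the parental types, so the F1 was + al + / fl + py.
The two rarest classes, fl al + and + + py, are the double crossovers. Comparing them with the parentals, only the fl allele has switched, so fl is the middle locus and the order is al – fl – py.
Crossovers in the al–fl interval produce the single-crossover classes + + + and fl al py (87 + 74 = 161) plus the double crossovers (24).
RF(al–fl) = (161 + 24) / 1500 = 185/1500 = 0.1233 → 12.3 centimorgans.

12.3 centimorgans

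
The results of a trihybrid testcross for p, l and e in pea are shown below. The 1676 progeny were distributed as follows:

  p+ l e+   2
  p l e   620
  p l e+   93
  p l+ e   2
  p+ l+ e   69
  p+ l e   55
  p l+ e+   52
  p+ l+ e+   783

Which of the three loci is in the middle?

l

The two most frequent reciprocal classes, p l e and p+ l+ e+, are the parental types, so the F1 was p l e / p+ l+ e+.
The two rarest classes, p l+ e and p+ l e+, are the double crossovers. Comparing them with the parentals, only the l allele has switched, so l is the middle locus and the order is e – l – p.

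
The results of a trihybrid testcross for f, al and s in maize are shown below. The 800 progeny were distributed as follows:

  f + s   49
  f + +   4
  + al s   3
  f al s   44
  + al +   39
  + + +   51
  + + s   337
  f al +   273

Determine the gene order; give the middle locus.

al

The two most frequent reciprocal classes, f al + and + + s, are the parental types, so the F1 was f al + / + + s.
The two rarest classes, f + + and + al s, are the double crossovers. Comparing them with the parentals, only the al allele has switched, so al is the middle locus and the order is f – al – s.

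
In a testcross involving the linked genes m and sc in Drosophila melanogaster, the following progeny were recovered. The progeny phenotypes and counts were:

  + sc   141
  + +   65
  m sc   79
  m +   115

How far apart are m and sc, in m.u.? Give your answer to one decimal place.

36.0 m.u.

The two most frequent classes, + sc (141) and m + (115), are the parental types, so the F1 was + sc / m +.
The recombinant classes are + + and m sc: 65 + 79 = 144.
Recombination frequency = 144/400 = 0.3600 ≈ 36.0%, i.e. 36.0 m.u.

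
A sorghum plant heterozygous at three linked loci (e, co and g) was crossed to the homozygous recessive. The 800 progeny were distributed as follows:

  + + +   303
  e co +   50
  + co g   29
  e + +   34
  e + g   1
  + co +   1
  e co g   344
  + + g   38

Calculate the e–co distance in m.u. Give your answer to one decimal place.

8.1 m.u.

The two most frequent reciprocal classes, e co g and + + +, are the parental types, so the F1 was e co g / + + +.
The two rarest classes, e + g and + co +, are the double crossovers. Comparing them with the parentals, only the co allele has switched, so co is the middle locus and the order is e – co – g.
Crossovers in the e–co interval produce the single-crossover classes + co g and e + + (29 + 34 = 63) plus the double crossovers (2).
RF(e–co) = (63 + 2) / 800 = 65/800 = 0.0813 → 8.1 m.u.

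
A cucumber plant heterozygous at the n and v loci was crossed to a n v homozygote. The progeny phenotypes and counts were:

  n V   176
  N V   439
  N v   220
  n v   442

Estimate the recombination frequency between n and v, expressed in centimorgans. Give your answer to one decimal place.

The two most frequent classes, N V (439) and n v (442), are the parental types, so the F1 was N V / n v.
The recombinant classes are N v and n V: 220 + 176 = 396.
Recombination frequency = 396/1277 = 0.3101 ≈ 31.0%, i.e. 31.0 centimorgans.

31.0 centimorgans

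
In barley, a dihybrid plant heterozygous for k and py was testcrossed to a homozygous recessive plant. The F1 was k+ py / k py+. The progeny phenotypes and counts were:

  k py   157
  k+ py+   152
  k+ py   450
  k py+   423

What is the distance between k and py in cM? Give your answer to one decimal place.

26.1 cM

The recombinant classes are k+ py+ and k py: 152 + 157 = 309.
Recombination frequency = 309/1182 = 0.2614 ≈ 26.1%, i.e. 26.1 cM.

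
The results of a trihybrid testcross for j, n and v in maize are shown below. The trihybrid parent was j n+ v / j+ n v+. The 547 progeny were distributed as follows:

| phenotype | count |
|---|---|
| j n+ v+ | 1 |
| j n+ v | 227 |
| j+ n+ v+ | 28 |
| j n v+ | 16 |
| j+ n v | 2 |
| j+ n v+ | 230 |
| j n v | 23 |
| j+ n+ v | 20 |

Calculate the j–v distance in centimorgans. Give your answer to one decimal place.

The two rarest classes, j n+ v+ and j+ n v, are the double crossovers. Comparing them with the parentals, only the v allele has switched, so v is the middle locus and the order is n – v – j.
Crossovers in the v–j interval produce the single-crossover classes j+ n+ v and j n v+ (20 + 16 = 36) plus the double crossovers (3).
RF(v–j) = (36 + 3) / 547 = 39/547 = 0.0713 → 7.1 centimorgans.

7.1 centimorgans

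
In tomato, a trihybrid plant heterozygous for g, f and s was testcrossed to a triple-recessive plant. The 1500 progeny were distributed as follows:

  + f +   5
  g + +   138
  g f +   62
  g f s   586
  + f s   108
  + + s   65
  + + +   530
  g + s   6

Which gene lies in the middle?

The two most frequent reciprocal classes, g f s and + + +, are the parental types, so the F1 was g f s / + + +.
The two rarest classes, g + s and + f +, are the double crossovers. Comparing them with the parentals, only the f allele has switched, so f is the middle locus and the order is s – f – g.

f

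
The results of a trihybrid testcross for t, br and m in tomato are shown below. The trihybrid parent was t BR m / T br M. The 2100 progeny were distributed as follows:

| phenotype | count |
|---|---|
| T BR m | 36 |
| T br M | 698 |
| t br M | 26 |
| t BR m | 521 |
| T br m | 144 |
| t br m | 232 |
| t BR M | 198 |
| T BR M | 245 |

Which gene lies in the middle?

t

The two rarest classes, T BR m and t br M, are the double crossovers. Comparing them with the parentals, only the t allele has switched, so t is the middle locus and the order is br – t – m.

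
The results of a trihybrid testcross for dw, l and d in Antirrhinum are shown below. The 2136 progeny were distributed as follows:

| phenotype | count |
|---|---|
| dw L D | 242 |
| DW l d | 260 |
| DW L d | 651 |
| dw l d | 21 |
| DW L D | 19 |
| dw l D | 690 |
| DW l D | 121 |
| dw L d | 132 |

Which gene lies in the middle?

d

The two most frequent reciprocal classes, DW L d and dw l D, are the parental types, so the F1 was DW L d / dw l D.
The two rarest classes, DW L D and dw l d, are the double crossovers. Comparing them with the parentals, only the d allele has switched, so d is the middle locus and the order is l – d – dw.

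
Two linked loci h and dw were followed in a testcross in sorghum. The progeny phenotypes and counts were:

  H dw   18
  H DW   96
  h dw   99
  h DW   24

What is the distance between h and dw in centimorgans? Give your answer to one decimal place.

17.7 centimorgans

The two most frequent classes, H DW (96) and h dw (99), are the parental types, so the F1 was H DW / h dw.
The recombinant classes are H dw and h DW: 18 + 24 = 42.
Recombination frequency = 42/237 = 0.1772 ≈ 17.7%, i.e. 17.7 centimorgans.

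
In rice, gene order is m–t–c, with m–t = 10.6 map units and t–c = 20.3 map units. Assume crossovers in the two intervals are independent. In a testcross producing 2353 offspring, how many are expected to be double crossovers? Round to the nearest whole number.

Map distances give recombination frequencies of 0.106 and 0.203 for the two intervals.
With no interference, expected double-crossover frequency = 0.106 × 0.203 = 0.02152.
Expected number = 0.02152 × 2353 = 50.63 ≈ 51.

51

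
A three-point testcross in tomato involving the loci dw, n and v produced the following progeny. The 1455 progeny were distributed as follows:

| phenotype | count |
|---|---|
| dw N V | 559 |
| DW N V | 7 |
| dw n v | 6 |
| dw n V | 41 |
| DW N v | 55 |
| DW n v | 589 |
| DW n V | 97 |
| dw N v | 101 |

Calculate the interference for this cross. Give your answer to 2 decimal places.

0.18

The two most frequent reciprocal classes, DW n v and dw N V, are the parental types, so the F1 was DW n v / dw N V.
The two rarest classes, dw n v and DW N V, are the double crossovers. Comparing them with the parentals, only the dw allele has switched, so dw is the middle locus and the order is n – dw – v.
n–dw: (96 + 13)/1455 = 0.0749; dw–v: (198 + 13)/1455 = 0.1450.
Expected DCO frequency = 0.0749 × 0.1450 ≈ 0.01086; observed = 13/1455 ≈ 0.00893.
Coefficient of coincidence = 0.00893/0.01086 ≈ 0.82; interference = 1 − 0.82 = 0.18.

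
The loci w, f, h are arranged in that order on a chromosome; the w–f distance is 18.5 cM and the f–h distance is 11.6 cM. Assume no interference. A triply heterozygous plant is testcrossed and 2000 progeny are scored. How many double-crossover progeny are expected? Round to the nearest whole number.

43

Map distances give recombination frequencies of 0.185 and 0.116 for the two intervals.
With no interference, expected double-crossover frequency = 0.185 × 0.116 = 0.02146.
Expected number = 0.02146 × 2000 = 42.92 ≈ 43.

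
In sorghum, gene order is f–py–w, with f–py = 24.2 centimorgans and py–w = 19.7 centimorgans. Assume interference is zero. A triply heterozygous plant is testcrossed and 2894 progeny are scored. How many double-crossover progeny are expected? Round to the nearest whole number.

138

Map distances give recombination frequencies of 0.242 and 0.197 for the two intervals.
With no interference, expected double-crossover frequency = 0.242 × 0.197 = 0.04767.
Expected number = 0.04767 × 2894 = 137.97 ≈ 138.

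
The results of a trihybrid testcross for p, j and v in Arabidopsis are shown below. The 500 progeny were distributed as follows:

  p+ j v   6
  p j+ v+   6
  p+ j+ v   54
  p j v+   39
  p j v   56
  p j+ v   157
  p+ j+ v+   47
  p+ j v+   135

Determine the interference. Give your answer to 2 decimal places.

The two most frequent reciprocal classes, p j+ v and p+ j v+, are the parental types, so the F1 was p j+ v / p+ j v+.
The two rarest classes, p j+ v+ and p+ j v, are the double crossovers. Comparing them with the parentals, only the v allele has switched, so v is the middle locus and the order is j – v – p.
j–v: (103 + 12)/500 = 0.2300; v–p: (93 + 12)/500 = 0.2100.
Expected DCO frequency = 0.2300 × 0.2100 ≈ 0.04830; observed = 12/500 ≈ 0.02400.
Coefficient of coincidence = 0.02400/0.04830 ≈ 0.50; interference = 1 − 0.50 = 0.50.

0.50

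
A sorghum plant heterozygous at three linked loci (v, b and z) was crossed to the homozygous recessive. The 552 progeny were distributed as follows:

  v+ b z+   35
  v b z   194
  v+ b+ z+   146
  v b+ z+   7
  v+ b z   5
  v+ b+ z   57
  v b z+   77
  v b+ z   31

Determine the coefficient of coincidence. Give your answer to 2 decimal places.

0.58

The two most frequent reciprocal classes, v+ b+ z+ and v b z, are the parental types, so the F1 was v+ b+ z+ / v b z.
The two rarest classes, v b+ z+ and v+ b z, are the double crossovers. Comparing them with the parentals, only the v allele has switched, so v is the middle locus and the order is b – v – z.
b–v: (66 + 12)/552 = 0.1413; v–z: (134 + 12)/552 = 0.2645.
Expected DCO frequency = 0.1413 × 0.2645 ≈ 0.03737; observed = 12/552 ≈ 0.02174.
Coefficient of coincidence = 0.02174/0.03737 ≈ 0.58.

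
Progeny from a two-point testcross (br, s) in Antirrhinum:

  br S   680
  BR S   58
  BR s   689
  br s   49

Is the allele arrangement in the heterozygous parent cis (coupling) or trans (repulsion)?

trans

The two most frequent classes are BR s (689) and br S (680); these are the parental (non-recombinant) types.
So the F1 carried BR s on one chromosome and br S on the other — the recessive alleles are on opposite chromosomes (trans / repulsion).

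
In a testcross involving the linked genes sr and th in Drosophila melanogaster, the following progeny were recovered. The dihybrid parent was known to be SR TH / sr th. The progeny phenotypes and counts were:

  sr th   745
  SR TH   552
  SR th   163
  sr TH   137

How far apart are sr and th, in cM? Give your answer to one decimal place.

The recombinant classes are SR th and sr TH: 163 + 137 = 300.
Recombination frequency = 300/1597 = 0.1879 ≈ 18.8%, i.e. 18.8 cM.

18.8 cM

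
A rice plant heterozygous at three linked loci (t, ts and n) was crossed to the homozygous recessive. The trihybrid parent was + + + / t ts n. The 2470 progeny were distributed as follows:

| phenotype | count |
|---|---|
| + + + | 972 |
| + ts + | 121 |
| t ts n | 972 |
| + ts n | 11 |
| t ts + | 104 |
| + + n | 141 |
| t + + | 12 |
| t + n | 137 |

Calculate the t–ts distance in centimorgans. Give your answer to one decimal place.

11.4 centimorgans

The two rarest classes, t + + and + ts n, are the double crossovers. Comparing them with the parentals, only the t allele has switched, so t is the middle locus and the order is ts – t – n.
Crossovers in the ts–t interval produce the single-crossover classes + ts + and t + n (121 + 137 = 258) plus the double crossovers (23).
RF(ts–t) = (258 + 23) / 2470 = 281/2470 = 0.1138 → 11.4 centimorgans.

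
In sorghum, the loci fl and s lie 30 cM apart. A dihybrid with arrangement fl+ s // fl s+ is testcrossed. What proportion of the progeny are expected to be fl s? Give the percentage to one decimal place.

15.0%

A map distance of 30 cM corresponds to a recombination frequency of 0.300.
The F1 is fl+ s / fl s+, so fl s is a recombinant gamete class with expected frequency r/2 = 0.300/2 = 0.1500.
That is 0.1500 = 15.0% of the progeny.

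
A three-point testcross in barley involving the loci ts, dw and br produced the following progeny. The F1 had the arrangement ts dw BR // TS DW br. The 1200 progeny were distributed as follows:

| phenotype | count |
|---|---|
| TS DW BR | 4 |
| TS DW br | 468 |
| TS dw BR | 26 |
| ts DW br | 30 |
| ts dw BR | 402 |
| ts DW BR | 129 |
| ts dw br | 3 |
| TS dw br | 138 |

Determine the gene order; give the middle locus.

The two rarest classes, ts dw br and TS DW BR, are the double crossovers. Comparing them with the parentals, only the br allele has switched, so br is the middle locus and the order is ts – br – dw.

br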